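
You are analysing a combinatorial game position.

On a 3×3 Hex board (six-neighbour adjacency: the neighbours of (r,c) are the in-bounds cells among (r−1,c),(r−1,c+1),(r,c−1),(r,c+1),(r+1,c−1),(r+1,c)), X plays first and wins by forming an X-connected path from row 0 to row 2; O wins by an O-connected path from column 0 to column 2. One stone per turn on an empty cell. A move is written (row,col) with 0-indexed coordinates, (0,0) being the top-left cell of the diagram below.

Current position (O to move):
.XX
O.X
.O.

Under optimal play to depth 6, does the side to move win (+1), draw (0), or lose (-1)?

value(.XX/O.X/.O., O) = +1

ply 1, O at .XX/O.X/.O. | (0,0)=-1→OXX/O.X/.O.; (1,1)=-1→.XX/OOX/.O.; (2,0)=-1→.XX/O.X/OO.; (2,2)=+1→.XX/O.X/.OO*
ply 2, X at .XX/O.X/.OO | (0,0)=-1→XXX/O.X/.OO*; (1,1)=-1→.XX/OXX/.OO; (2,0)=-1→.XX/O.X/XOO
ply 3, O at XXX/O.X/.OO | (1,1)=+1→XXX/OOX/.OO*; (2,0)=+1→XXX/O.X/OOO
ply 4: XXX/OOX/.OO is terminal -1 (X); from .XX/O.X/.O. depth 6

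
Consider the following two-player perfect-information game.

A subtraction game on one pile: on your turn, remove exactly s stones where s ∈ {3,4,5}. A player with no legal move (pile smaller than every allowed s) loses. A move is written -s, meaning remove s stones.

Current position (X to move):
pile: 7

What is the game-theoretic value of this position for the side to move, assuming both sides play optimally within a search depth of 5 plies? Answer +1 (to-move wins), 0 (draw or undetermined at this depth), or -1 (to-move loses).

value(7, X) = +1

ply 1, X at 7 | -3=-1→4; -4=-1→3; -5=+1→2*
ply 2: 2 is terminal -1 (O); from 7 depth 5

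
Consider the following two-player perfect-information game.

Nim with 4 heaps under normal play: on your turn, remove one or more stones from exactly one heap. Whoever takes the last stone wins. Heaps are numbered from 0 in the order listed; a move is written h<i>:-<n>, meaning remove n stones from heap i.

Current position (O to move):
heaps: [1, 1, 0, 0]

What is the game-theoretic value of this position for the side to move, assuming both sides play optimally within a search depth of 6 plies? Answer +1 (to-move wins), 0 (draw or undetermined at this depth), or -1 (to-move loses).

p1 O@[(1,1,0,0)]: h0:-1[(0,1,0,0)]-1* h1:-1[(1,0,0,0)]-1
p2 X@[(0,1,0,0)]: h1:-1[(0,0,0,0)]+1*
p3 O@[(0,0,0,0)] terminal -1; root [(1,1,0,0)] d6

value((1,1,0,0), O) = -1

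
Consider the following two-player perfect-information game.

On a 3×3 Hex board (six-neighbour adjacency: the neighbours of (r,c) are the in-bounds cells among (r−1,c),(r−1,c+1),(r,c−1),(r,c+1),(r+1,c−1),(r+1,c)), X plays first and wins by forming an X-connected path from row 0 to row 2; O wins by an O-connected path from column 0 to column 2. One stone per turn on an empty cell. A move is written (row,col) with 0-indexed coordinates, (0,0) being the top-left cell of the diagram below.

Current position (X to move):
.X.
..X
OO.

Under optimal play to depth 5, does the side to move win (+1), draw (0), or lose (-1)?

value(.X./..X/OO., X) = +1

ply 1, X at .X./..X/OO. | (0,0)=-1→XX./..X/OO.; (0,2)=-1→.XX/..X/OO.; (1,0)=-1→.X./X.X/OO.; (1,1)=-1→.X./.XX/OO.; (2,2)=+1→.X./..X/OOX*
ply 2, O at .X./..X/OOX | (0,0)=-1→OX./..X/OOX*; (0,2)=-1→.XO/..X/OOX; (1,0)=-1→.X./O.X/OOX; (1,1)=-1→.X./.OX/OOX
ply 3, X at OX./..X/OOX | (0,2)=+1→OXX/..X/OOX*; (1,0)=+1→OX./X.X/OOX; (1,1)=+1→OX./.XX/OOX
ply 4: OXX/..X/OOX is terminal -1 (O); from .X./..X/OO. depth 5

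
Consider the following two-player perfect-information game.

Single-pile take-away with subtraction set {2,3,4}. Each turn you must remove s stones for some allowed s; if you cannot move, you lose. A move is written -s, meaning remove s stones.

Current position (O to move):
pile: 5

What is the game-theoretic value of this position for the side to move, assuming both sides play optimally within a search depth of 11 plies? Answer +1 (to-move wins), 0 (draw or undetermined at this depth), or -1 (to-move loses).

ply 1, O at 5 | -2=-1→3; -3=-1→2; -4=+1→1*
ply 2: 1 is terminal -1 (X); from 5 depth 11

value(5, O) = +1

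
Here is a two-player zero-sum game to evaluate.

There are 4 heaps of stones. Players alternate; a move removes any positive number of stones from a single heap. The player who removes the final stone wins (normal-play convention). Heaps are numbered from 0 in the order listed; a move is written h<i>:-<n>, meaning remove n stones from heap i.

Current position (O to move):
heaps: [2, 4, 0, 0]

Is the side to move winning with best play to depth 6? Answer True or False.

O winning at [(2,4,0,0)]: True

[(2,4,0,0)] O move#1: h0:-1:-1/(1,4,0,0), h0:-2:-1/(0,4,0,0), h1:-1:-1/(2,3,0,0), h1:-2:+1/(2,2,0,0)*, h1:-3:-1/(2,1,0,0), h1:-4:-1/(2,0,0,0)
[(2,2,0,0)] X move#2: h0:-1:-1/(1,2,0,0)*, h0:-2:-1/(0,2,0,0), h1:-1:-1/(2,1,0,0), h1:-2:-1/(2,0,0,0)
[(1,2,0,0)] O move#3: h0:-1:-1/(0,2,0,0), h1:-1:+1/(1,1,0,0)*, h1:-2:-1/(1,0,0,0)
[(1,1,0,0)] X move#4: h0:-1:-1/(0,1,0,0)*, h1:-1:-1/(1,0,0,0)
[(0,1,0,0)] O move#5: h1:-1:+1/(0,0,0,0)*
[(0,0,0,0)] end (terminal -1, X#6); searched (2,4,0,0) to 6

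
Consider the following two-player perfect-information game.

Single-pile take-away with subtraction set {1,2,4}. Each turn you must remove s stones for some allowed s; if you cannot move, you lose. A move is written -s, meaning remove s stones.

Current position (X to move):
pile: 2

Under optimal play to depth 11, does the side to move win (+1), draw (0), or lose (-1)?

value(2, X) = +1

[2] X move#1: -1:-1/1, -2:+1/0*
[0] end (terminal -1, O#2); searched 2 to 11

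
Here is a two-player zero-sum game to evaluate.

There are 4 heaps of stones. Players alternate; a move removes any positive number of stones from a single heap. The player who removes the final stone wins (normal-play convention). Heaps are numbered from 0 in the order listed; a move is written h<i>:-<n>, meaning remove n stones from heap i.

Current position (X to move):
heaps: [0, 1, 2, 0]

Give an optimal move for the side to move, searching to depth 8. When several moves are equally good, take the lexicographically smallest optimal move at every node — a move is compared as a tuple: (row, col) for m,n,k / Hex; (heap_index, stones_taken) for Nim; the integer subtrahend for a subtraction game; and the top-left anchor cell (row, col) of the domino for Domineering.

[(0,1,2,0)] X move#1: h1:-1:-1/(0,0,2,0), h2:-1:+1/(0,1,1,0)*, h2:-2:-1/(0,1,0,0)
[(0,1,1,0)] O move#2: h1:-1:-1/(0,0,1,0)*, h2:-1:-1/(0,1,0,0)
[(0,0,1,0)] X move#3: h2:-1:+1/(0,0,0,0)*
[(0,0,0,0)] end (terminal -1, O#4); searched (0,1,2,0) to 8

X's best at [(0,1,2,0)]: h2:-1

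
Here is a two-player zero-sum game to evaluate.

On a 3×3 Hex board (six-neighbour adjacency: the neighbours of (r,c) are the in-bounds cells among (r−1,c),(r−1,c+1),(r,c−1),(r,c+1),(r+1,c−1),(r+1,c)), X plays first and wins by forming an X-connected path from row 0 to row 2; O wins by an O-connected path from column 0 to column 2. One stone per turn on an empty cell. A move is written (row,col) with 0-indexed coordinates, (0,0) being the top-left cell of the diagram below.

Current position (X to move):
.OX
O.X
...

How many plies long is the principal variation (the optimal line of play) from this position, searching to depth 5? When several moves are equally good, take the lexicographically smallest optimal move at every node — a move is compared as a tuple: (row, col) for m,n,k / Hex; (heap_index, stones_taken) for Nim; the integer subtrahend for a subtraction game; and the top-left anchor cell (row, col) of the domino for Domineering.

PV length from [.OX/O.X/...]: 5 plies

ply 1, X at .OX/O.X/... | (0,0)=+1→XOX/O.X/...*; (1,1)=+1→.OX/OXX/...; (2,0)=+1→.OX/O.X/X..; (2,1)=+1→.OX/O.X/.X.; (2,2)=+1→.OX/O.X/..X
ply 2, O at XOX/O.X/... | (1,1)=-1→XOX/OOX/...*; (2,0)=-1→XOX/O.X/O..; (2,1)=-1→XOX/O.X/.O.; (2,2)=-1→XOX/O.X/..O
ply 3, X at XOX/OOX/... | (2,0)=+1→XOX/OOX/X..*; (2,1)=+1→XOX/OOX/.X.; (2,2)=+1→XOX/OOX/..X
ply 4, O at XOX/OOX/X.. | (2,1)=-1→XOX/OOX/XO.*; (2,2)=-1→XOX/OOX/X.O
ply 5, X at XOX/OOX/XO. | (2,2)=+1→XOX/OOX/XOX*
ply 6: XOX/OOX/XOX is terminal -1 (O); from .OX/O.X/... depth 5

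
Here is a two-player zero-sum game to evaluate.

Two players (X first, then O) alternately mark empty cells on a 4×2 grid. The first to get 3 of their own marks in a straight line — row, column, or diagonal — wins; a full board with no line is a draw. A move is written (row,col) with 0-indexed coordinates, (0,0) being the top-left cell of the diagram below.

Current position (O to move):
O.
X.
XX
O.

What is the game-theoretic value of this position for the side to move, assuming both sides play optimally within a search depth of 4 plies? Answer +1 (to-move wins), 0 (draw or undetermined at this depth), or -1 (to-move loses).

p1 O@[O./X./XX/O.]: (0,1)[OO/X./XX/O.]+0* (1,1)[O./XO/XX/O.]+0 (3,1)[O./X./XX/OO]+0
p2 X@[OO/X./XX/O.]: (1,1)[OO/XX/XX/O.]+0* (3,1)[OO/X./XX/OX]+0
p3 O@[OO/XX/XX/O.]: (3,1)[OO/XX/XX/OO]+0*
p4 X@[OO/XX/XX/OO] terminal +0; root [O./X./XX/O.] d4

value(O./X./XX/O., O) = 0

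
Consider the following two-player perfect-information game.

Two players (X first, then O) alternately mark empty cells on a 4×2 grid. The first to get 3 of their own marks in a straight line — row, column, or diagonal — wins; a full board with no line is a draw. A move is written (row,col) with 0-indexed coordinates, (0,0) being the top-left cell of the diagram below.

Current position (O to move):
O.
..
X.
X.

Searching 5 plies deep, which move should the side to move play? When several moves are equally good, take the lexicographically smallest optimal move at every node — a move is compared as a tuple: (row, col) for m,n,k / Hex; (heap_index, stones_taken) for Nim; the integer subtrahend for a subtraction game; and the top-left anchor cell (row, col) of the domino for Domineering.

ply 1, O at O./../X./X. | (0,1)=-1→OO/../X./X.; (1,0)=+0→O./O./X./X.*; (1,1)=-1→O./.O/X./X.; (2,1)=-1→O./../XO/X.; (3,1)=-1→O./../X./XO
ply 2, X at O./O./X./X. | (0,1)=+0→OX/O./X./X.*; (1,1)=+0→O./OX/X./X.; (2,1)=+0→O./O./XX/X.; (3,1)=+0→O./O./X./XX
ply 3, O at OX/O./X./X. | (1,1)=+0→OX/OO/X./X.*; (2,1)=+0→OX/O./XO/X.; (3,1)=+0→OX/O./X./XO
ply 4, X at OX/OO/X./X. | (2,1)=+0→OX/OO/XX/X.*; (3,1)=+0→OX/OO/X./XX
ply 5, O at OX/OO/XX/X. | (3,1)=+0→OX/OO/XX/XO*
ply 6: OX/OO/XX/XO is terminal +0 (X); from O./../X./X. depth 5

O's best at [O./../X./X.]: (1,0)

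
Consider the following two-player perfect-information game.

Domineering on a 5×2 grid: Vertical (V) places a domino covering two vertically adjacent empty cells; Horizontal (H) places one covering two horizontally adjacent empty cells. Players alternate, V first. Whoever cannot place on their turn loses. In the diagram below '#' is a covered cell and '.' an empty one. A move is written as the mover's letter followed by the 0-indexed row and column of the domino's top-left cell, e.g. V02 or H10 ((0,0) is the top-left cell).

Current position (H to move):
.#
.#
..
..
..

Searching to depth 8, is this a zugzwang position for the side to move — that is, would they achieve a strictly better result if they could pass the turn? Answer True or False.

ply 1, H at .#/.#/../../.. | H20=-1→.#/.#/##/../..; H30=+1→.#/.#/../##/..*; H40=-1→.#/.#/../../##
ply 2, V at .#/.#/../##/.. | V00=-1→##/##/../##/..*; V10=-1→.#/##/#./##/..
ply 3, H at ##/##/../##/.. | H20=+1→##/##/##/##/..*; H40=+1→##/##/../##/##
ply 4: ##/##/##/##/.. is terminal -1 (V); from .#/.#/../../.. depth 8
suppose H passes — search the same position with V to move:
pass> ply 1, V at .#/.#/../../.. | V00=-1→##/##/../../..; V10=-1→.#/##/#./../..; V20=+1→.#/.#/#./#./..*; V21=+1→.#/.#/.#/.#/..; V30=+1→.#/.#/../#./#.; V31=+1→.#/.#/../.#/.#
pass> ply 2, H at .#/.#/#./#./.. | H40=-1→.#/.#/#./#./##*
pass> ply 3, V at .#/.#/#./#./## | V00=+1→##/##/#./#./##*; V21=+1→.#/.#/##/##/##
pass> ply 4: ##/##/#./#./## is terminal -1 (H); from .#/.#/../../.. depth 8
for H: play +1, pass -1

zugzwang(.#/.#/../../.., H) = False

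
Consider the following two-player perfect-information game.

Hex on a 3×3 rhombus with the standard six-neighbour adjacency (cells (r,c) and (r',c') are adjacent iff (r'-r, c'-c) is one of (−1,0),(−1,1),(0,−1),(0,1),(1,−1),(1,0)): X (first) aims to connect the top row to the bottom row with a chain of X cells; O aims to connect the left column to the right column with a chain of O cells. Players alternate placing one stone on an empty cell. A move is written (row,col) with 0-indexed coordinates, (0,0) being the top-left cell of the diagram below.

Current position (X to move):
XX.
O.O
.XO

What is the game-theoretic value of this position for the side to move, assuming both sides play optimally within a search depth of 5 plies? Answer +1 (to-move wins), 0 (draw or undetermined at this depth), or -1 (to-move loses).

value(XX./O.O/.XO, X) = +1

ply 1, X at XX./O.O/.XO | (0,2)=-1→XXX/O.O/.XO; (1,1)=+1→XX./OXO/.XO*; (2,0)=-1→XX./O.O/XXO
ply 2: XX./OXO/.XO is terminal -1 (O); from XX./O.O/.XO depth 5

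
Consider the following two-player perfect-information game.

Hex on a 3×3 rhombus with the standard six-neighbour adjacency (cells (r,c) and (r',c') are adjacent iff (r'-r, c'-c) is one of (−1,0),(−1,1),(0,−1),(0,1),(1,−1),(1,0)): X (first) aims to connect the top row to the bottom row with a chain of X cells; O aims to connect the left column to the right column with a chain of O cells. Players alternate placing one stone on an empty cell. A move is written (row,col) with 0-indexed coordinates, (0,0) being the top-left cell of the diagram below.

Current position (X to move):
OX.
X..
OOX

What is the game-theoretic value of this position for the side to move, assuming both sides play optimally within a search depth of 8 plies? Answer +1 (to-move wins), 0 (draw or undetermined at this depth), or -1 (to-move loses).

value(OX./X../OOX, X) = +1

ply 1, X at OX./X../OOX | (0,2)=-1→OXX/X../OOX; (1,1)=-1→OX./XX./OOX; (1,2)=+1→OX./X.X/OOX*
ply 2, O at OX./X.X/OOX | (0,2)=-1→OXO/X.X/OOX*; (1,1)=-1→OX./XOX/OOX
ply 3, X at OXO/X.X/OOX | (1,1)=+1→OXO/XXX/OOX*
ply 4: OXO/XXX/OOX is terminal -1 (O); from OX./X../OOX depth 8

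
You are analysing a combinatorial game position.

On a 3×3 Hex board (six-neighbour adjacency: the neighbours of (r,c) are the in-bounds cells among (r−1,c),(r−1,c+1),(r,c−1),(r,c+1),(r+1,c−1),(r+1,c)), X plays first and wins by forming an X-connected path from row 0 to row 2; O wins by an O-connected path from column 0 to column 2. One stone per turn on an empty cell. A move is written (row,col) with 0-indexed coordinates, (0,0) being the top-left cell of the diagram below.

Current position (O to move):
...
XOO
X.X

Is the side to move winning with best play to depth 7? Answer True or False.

p1 O@[.../XOO/X.X]: (0,0)[O../XOO/X.X]-1* (0,1)[.O./XOO/X.X]-1 (0,2)[..O/XOO/X.X]-1 (2,1)[.../XOO/XOX]-1
p2 X@[O../XOO/X.X]: (0,1)[OX./XOO/X.X]+1* (0,2)[O.X/XOO/X.X]-1 (2,1)[O../XOO/XXX]-1
p3 O@[OX./XOO/X.X] terminal -1; root [.../XOO/X.X] d7

O winning at [.../XOO/X.X]: False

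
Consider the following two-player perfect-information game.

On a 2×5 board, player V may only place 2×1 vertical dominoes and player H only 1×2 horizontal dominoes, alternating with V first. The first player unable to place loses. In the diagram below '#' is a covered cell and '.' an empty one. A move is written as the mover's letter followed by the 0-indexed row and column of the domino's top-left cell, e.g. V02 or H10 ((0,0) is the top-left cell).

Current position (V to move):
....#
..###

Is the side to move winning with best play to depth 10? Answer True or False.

ply 1, V at ....#/..### | V00=-1→#...#/#.###; V01=+1→.#..#/.####*
ply 2, H at .#..#/.#### | H02=-1→.####/.####*
ply 3, V at .####/.#### | V00=+1→#####/#####*
ply 4: #####/##### is terminal -1 (H); from ....#/..### depth 10

V winning at [....#/..###]: True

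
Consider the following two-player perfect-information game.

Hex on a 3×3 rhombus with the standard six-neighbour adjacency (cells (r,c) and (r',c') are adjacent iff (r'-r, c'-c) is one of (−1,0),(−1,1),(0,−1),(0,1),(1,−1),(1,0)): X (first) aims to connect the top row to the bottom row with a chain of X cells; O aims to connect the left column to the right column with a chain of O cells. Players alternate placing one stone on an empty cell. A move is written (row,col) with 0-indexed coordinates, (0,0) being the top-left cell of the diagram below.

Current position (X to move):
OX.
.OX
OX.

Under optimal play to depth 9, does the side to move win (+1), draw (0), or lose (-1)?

value(OX./.OX/OX., X) = +1

ply 1, X at OX./.OX/OX. | (0,2)=+1→OXX/.OX/OX.*; (1,0)=-1→OX./XOX/OX.; (2,2)=-1→OX./.OX/OXX
ply 2: OXX/.OX/OX. is terminal -1 (O); from OX./.OX/OX. depth 9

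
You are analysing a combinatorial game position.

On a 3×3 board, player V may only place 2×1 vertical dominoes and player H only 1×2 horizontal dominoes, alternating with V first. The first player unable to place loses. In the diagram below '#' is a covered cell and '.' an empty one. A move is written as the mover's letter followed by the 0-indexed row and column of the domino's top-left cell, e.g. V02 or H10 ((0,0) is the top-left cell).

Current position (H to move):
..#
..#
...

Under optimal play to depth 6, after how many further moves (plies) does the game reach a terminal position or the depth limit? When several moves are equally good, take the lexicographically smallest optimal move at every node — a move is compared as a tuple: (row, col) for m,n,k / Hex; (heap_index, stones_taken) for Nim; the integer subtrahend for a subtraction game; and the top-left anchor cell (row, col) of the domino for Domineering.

PV length from [..#/..#/...]: 1 ply

ply 1, H at ..#/..#/... | H00=-1→###/..#/...; H10=+1→..#/###/...*; H20=-1→..#/..#/##.; H21=-1→..#/..#/.##
ply 2: ..#/###/... is terminal -1 (V); from ..#/..#/... depth 6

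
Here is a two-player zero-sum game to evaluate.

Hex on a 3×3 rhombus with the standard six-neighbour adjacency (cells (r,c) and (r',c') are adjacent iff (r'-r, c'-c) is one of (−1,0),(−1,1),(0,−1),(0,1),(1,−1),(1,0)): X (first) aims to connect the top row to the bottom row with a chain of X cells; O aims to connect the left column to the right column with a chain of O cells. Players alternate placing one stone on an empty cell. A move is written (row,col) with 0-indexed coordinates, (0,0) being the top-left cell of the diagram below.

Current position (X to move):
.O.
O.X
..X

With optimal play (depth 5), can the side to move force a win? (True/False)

[.O./O.X/..X] X move#1: (0,0):-1/XO./O.X/..X, (0,2):+1/.OX/O.X/..X*, (1,1):-1/.O./OXX/..X, (2,0):-1/.O./O.X/X.X, (2,1):-1/.O./O.X/.XX
[.OX/O.X/..X] end (terminal -1, O#2); searched .O./O.X/..X to 5

X winning at [.O./O.X/..X]: True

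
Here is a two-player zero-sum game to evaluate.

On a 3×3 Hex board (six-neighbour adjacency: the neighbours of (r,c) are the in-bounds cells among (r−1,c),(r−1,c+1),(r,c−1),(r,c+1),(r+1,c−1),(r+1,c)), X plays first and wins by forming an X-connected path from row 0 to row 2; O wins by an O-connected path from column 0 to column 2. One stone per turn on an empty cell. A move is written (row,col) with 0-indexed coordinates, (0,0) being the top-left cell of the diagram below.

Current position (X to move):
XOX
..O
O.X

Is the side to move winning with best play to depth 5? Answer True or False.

[XOX/..O/O.X] X move#1: (1,0):-1/XOX/X.O/O.X*, (1,1):-1/XOX/.XO/O.X, (2,1):-1/XOX/..O/OXX
[XOX/X.O/O.X] O move#2: (1,1):+1/XOX/XOO/O.X*, (2,1):+1/XOX/X.O/OOX
[XOX/XOO/O.X] end (terminal -1, X#3); searched XOX/..O/O.X to 5

X winning at [XOX/..O/O.X]: False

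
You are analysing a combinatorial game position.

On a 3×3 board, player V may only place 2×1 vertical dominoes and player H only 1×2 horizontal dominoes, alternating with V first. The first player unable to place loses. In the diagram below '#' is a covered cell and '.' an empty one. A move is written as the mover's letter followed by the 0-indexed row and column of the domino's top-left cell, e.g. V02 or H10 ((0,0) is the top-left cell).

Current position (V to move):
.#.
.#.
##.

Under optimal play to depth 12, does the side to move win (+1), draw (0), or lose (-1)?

value(.#./.#./##., V) = +1

p1 V@[.#./.#./##.]: V00[##./##./##.]+1* V02[.##/.##/##.]+1 V12[.#./.##/###]+1
p2 H@[##./##./##.] terminal -1; root [.#./.#./##.] d12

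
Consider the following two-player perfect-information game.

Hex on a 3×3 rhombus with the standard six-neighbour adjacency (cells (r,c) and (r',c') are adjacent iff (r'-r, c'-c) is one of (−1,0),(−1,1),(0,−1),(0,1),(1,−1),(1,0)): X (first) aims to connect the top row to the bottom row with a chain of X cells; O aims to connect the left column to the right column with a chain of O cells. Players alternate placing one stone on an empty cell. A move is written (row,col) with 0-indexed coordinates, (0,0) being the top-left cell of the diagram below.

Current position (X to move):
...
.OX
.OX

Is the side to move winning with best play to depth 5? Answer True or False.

[.../.OX/.OX] X move#1: (0,0):-1/X../.OX/.OX, (0,1):-1/.X./.OX/.OX, (0,2):+1/..X/.OX/.OX*, (1,0):+1/.../XOX/.OX, (2,0):+1/.../.OX/XOX
[..X/.OX/.OX] end (terminal -1, O#2); searched .../.OX/.OX to 5

X winning at [.../.OX/.OX]: True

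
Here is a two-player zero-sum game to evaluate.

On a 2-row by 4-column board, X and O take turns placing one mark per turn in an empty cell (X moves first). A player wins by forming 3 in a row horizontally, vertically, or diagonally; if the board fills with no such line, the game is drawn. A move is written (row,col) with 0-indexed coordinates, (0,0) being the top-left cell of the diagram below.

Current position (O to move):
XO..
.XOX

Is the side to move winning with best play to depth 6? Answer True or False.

O winning at [XO../.XOX]: False

p1 O@[XO../.XOX]: (0,2)[XOO./.XOX]+0* (0,3)[XO.O/.XOX]+0 (1,0)[XO../OXOX]+0
p2 X@[XOO./.XOX]: (0,3)[XOOX/.XOX]+0* (1,0)[XOO./XXOX]-1
p3 O@[XOOX/.XOX]: (1,0)[XOOX/OXOX]+0*
p4 X@[XOOX/OXOX] terminal +0; root [XO../.XOX] d6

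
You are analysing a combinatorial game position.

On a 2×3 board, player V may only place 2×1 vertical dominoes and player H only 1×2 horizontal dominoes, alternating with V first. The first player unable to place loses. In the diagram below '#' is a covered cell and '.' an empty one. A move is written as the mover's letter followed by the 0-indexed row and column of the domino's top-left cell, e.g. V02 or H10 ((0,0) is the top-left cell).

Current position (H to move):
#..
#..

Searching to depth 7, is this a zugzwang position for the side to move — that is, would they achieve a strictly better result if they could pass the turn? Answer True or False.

[#../#..] H move#1: H01:+1/###/#..*, H11:+1/#../###
[###/#..] end (terminal -1, V#2); searched #../#.. to 7
suppose H passes — search the same position with V to move:
pass> [#../#..] V move#1: V01:+1/##./##.*, V02:+1/#.#/#.#
pass> [##./##.] end (terminal -1, H#2); searched #../#.. to 7
for H: play +1, pass -1

zugzwang(#../#.., H) = False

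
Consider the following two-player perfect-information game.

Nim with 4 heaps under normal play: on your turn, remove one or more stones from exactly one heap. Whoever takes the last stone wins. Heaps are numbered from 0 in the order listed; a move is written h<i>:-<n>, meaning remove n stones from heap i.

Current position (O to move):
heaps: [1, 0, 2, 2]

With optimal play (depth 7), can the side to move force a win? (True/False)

[(1,0,2,2)] O move#1: h0:-1:+1/(0,0,2,2)*, h2:-1:-1/(1,0,1,2), h2:-2:-1/(1,0,0,2), h3:-1:-1/(1,0,2,1), h3:-2:-1/(1,0,2,0)
[(0,0,2,2)] X move#2: h2:-1:-1/(0,0,1,2)*, h2:-2:-1/(0,0,0,2), h3:-1:-1/(0,0,2,1), h3:-2:-1/(0,0,2,0)
[(0,0,1,2)] O move#3: h2:-1:-1/(0,0,0,2), h3:-1:+1/(0,0,1,1)*, h3:-2:-1/(0,0,1,0)
[(0,0,1,1)] X move#4: h2:-1:-1/(0,0,0,1)*, h3:-1:-1/(0,0,1,0)
[(0,0,0,1)] O move#5: h3:-1:+1/(0,0,0,0)*
[(0,0,0,0)] end (terminal -1, X#6); searched (1,0,2,2) to 7

O winning at [(1,0,2,2)]: True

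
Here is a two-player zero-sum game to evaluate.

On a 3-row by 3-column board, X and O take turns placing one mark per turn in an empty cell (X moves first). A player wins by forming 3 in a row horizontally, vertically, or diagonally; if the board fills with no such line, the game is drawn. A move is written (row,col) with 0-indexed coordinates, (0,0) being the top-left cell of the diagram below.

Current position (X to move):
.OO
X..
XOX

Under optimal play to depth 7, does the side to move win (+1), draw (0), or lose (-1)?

value(.OO/X../XOX, X) = +1

p1 X@[.OO/X../XOX]: (0,0)[XOO/X../XOX]+1* (1,1)[.OO/XX./XOX]-1 (1,2)[.OO/X.X/XOX]-1
p2 O@[XOO/X../XOX] terminal -1; root [.OO/X../XOX] d7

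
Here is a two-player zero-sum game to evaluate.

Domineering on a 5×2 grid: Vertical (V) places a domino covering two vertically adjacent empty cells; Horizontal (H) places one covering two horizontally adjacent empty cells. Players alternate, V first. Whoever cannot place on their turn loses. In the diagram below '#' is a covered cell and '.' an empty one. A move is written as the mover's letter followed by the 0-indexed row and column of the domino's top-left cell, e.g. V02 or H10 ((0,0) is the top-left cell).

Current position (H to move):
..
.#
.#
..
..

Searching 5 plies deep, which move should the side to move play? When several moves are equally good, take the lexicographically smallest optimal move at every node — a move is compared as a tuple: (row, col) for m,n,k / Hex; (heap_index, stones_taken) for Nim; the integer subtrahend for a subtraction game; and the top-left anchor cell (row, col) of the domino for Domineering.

H's best at [../.#/.#/../..]: H30

p1 H@[../.#/.#/../..]: H00[##/.#/.#/../..]-1 H30[../.#/.#/##/..]+1* H40[../.#/.#/../##]+1
p2 V@[../.#/.#/##/..]: V00[#./##/.#/##/..]-1* V10[../##/##/##/..]-1
p3 H@[#./##/.#/##/..]: H40[#./##/.#/##/##]+1*
p4 V@[#./##/.#/##/##] terminal -1; root [../.#/.#/../..] d5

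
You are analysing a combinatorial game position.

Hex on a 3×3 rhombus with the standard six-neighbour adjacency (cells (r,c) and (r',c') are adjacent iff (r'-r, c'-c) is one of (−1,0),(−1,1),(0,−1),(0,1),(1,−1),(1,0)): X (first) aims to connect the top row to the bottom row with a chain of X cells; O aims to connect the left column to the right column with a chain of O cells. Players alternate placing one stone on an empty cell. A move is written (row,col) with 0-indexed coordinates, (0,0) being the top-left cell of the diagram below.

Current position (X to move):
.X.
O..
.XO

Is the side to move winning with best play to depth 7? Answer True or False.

X winning at [.X./O../.XO]: True

[.X./O../.XO] X move#1: (0,0):-1/XX./O../.XO, (0,2):+1/.XX/O../.XO*, (1,1):+1/.X./OX./.XO, (1,2):+1/.X./O.X/.XO, (2,0):-1/.X./O../XXO
[.XX/O../.XO] O move#2: (0,0):-1/OXX/O../.XO*, (1,1):-1/.XX/OO./.XO, (1,2):-1/.XX/O.O/.XO, (2,0):-1/.XX/O../OXO
[OXX/O../.XO] X move#3: (1,1):+1/OXX/OX./.XO*, (1,2):+1/OXX/O.X/.XO, (2,0):+1/OXX/O../XXO
[OXX/OX./.XO] end (terminal -1, O#4); searched .X./O../.XO to 7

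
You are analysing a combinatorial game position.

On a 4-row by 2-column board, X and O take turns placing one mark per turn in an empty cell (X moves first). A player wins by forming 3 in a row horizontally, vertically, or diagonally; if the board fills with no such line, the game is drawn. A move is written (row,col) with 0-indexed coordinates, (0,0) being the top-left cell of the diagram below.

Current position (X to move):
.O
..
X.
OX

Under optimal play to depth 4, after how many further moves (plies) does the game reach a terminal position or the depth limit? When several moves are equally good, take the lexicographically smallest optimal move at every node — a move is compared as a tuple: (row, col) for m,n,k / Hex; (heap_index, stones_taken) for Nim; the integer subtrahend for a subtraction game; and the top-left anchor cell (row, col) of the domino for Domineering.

PV length from [.O/../X./OX]: 4 plies

ply 1, X at .O/../X./OX | (0,0)=+0→XO/../X./OX*; (1,0)=+0→.O/X./X./OX; (1,1)=+0→.O/.X/X./OX; (2,1)=+0→.O/../XX/OX
ply 2, O at XO/../X./OX | (1,0)=+0→XO/O./X./OX*; (1,1)=-1→XO/.O/X./OX; (2,1)=-1→XO/../XO/OX
ply 3, X at XO/O./X./OX | (1,1)=+0→XO/OX/X./OX*; (2,1)=+0→XO/O./XX/OX
ply 4, O at XO/OX/X./OX | (2,1)=+0→XO/OX/XO/OX*
ply 5: XO/OX/XO/OX is terminal +0 (X); from .O/../X./OX depth 4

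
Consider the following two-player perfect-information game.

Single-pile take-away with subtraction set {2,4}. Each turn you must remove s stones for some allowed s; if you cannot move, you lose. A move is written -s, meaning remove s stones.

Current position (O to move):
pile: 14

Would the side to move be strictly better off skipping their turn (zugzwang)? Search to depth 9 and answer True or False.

p1 O@[14]: -2[12]+1* -4[10]-1
p2 X@[12]: -2[10]-1* -4[8]-1
p3 O@[10]: -2[8]-1 -4[6]+1*
p4 X@[6]: -2[4]-1* -4[2]-1
p5 O@[4]: -2[2]-1 -4[0]+1*
p6 X@[0] terminal -1; root [14] d9
suppose O passes — search the same position with X to move:
pass> p1 X@[14]: -2[12]+1* -4[10]-1
pass> p2 O@[12]: -2[10]-1* -4[8]-1
pass> p3 X@[10]: -2[8]-1 -4[6]+1*
pass> p4 O@[6]: -2[4]-1* -4[2]-1
pass> p5 X@[4]: -2[2]-1 -4[0]+1*
pass> p6 O@[0] terminal -1; root [14] d9
for O: play +1, pass -1

zugzwang(14, O) = False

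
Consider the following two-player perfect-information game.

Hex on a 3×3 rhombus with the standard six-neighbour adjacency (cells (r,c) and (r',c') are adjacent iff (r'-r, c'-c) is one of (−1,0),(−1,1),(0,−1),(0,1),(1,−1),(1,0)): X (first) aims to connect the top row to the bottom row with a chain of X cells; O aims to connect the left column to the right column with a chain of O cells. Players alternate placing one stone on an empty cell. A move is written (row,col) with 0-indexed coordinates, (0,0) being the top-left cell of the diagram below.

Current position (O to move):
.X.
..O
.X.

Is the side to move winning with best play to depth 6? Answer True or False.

O winning at [.X./..O/.X.]: True

ply 1, O at .X./..O/.X. | (0,0)=-1→OX./..O/.X.; (0,2)=-1→.XO/..O/.X.; (1,0)=-1→.X./O.O/.X.; (1,1)=+1→.X./.OO/.X.*; (2,0)=-1→.X./..O/OX.; (2,2)=-1→.X./..O/.XO
ply 2, X at .X./.OO/.X. | (0,0)=-1→XX./.OO/.X.*; (0,2)=-1→.XX/.OO/.X.; (1,0)=-1→.X./XOO/.X.; (2,0)=-1→.X./.OO/XX.; (2,2)=-1→.X./.OO/.XX
ply 3, O at XX./.OO/.X. | (0,2)=+1→XXO/.OO/.X.*; (1,0)=+1→XX./OOO/.X.; (2,0)=+1→XX./.OO/OX.; (2,2)=+1→XX./.OO/.XO
ply 4, X at XXO/.OO/.X. | (1,0)=-1→XXO/XOO/.X.*; (2,0)=-1→XXO/.OO/XX.; (2,2)=-1→XXO/.OO/.XX
ply 5, O at XXO/XOO/.X. | (2,0)=+1→XXO/XOO/OX.*; (2,2)=-1→XXO/XOO/.XO
ply 6: XXO/XOO/OX. is terminal -1 (X); from .X./..O/.X. depth 6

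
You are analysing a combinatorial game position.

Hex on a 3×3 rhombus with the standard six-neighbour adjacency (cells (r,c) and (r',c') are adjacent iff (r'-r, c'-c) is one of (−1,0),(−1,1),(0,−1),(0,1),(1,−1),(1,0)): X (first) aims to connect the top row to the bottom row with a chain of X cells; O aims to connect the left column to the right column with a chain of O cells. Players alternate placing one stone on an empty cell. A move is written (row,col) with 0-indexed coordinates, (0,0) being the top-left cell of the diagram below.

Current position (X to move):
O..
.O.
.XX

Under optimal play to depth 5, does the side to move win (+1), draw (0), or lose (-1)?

value(O../.O./.XX, X) = -1

[O../.O./.XX] X move#1: (0,1):-1/OX./.O./.XX*, (0,2):-1/O.X/.O./.XX, (1,0):-1/O../XO./.XX, (1,2):-1/O../.OX/.XX, (2,0):-1/O../.O./XXX
[OX./.O./.XX] O move#2: (0,2):+1/OXO/.O./.XX*, (1,0):+1/OX./OO./.XX, (1,2):+1/OX./.OO/.XX, (2,0):+1/OX./.O./OXX
[OXO/.O./.XX] X move#3: (1,0):-1/OXO/XO./.XX*, (1,2):-1/OXO/.OX/.XX, (2,0):-1/OXO/.O./XXX
[OXO/XO./.XX] O move#4: (1,2):-1/OXO/XOO/.XX, (2,0):+1/OXO/XO./OXX*
[OXO/XO./OXX] end (terminal -1, X#5); searched O../.O./.XX to 5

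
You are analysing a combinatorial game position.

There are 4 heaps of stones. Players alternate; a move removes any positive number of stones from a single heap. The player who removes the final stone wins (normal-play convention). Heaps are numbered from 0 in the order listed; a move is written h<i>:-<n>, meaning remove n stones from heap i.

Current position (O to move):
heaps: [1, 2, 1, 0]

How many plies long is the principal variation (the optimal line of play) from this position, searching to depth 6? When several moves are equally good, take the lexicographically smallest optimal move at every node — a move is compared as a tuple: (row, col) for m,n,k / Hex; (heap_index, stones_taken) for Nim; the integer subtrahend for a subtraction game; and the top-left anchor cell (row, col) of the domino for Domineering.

PV length from [(1,2,1,0)]: 3 plies

[(1,2,1,0)] O move#1: h0:-1:-1/(0,2,1,0), h1:-1:-1/(1,1,1,0), h1:-2:+1/(1,0,1,0)*, h2:-1:-1/(1,2,0,0)
[(1,0,1,0)] X move#2: h0:-1:-1/(0,0,1,0)*, h2:-1:-1/(1,0,0,0)
[(0,0,1,0)] O move#3: h2:-1:+1/(0,0,0,0)*
[(0,0,0,0)] end (terminal -1, X#4); searched (1,2,1,0) to 6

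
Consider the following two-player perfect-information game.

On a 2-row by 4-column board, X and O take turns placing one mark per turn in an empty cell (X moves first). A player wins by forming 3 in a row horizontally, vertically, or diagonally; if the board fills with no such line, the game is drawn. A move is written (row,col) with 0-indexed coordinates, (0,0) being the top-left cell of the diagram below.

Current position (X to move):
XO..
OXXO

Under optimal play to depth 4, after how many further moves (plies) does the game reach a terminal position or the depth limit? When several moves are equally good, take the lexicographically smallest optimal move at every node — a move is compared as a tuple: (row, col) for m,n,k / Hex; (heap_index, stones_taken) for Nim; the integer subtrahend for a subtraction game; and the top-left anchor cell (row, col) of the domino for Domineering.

[XO../OXXO] X move#1: (0,2):+0/XOX./OXXO*, (0,3):+0/XO.X/OXXO
[XOX./OXXO] O move#2: (0,3):+0/XOXO/OXXO*
[XOXO/OXXO] end (terminal +0, X#3); searched XO../OXXO to 4

PV length from [XO../OXXO]: 2 plies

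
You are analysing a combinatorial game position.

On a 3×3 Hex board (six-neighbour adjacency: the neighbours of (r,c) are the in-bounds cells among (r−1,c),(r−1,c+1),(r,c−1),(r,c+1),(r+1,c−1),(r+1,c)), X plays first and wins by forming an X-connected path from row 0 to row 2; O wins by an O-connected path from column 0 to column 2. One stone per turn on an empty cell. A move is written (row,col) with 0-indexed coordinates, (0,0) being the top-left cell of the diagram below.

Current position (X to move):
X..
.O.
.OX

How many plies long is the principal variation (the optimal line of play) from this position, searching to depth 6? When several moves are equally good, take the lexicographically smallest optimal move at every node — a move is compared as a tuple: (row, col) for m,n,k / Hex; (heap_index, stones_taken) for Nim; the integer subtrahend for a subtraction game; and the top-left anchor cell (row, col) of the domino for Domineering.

PV length from [X../.O./.OX]: 4 plies

p1 X@[X../.O./.OX]: (0,1)[XX./.O./.OX]-1* (0,2)[X.X/.O./.OX]-1 (1,0)[X../XO./.OX]-1 (1,2)[X../.OX/.OX]-1 (2,0)[X../.O./XOX]-1
p2 O@[XX./.O./.OX]: (0,2)[XXO/.O./.OX]+1* (1,0)[XX./OO./.OX]+1 (1,2)[XX./.OO/.OX]+1 (2,0)[XX./.O./OOX]+1
p3 X@[XXO/.O./.OX]: (1,0)[XXO/XO./.OX]-1* (1,2)[XXO/.OX/.OX]-1 (2,0)[XXO/.O./XOX]-1
p4 O@[XXO/XO./.OX]: (1,2)[XXO/XOO/.OX]-1 (2,0)[XXO/XO./OOX]+1*
p5 X@[XXO/XO./OOX] terminal -1; root [X../.O./.OX] d6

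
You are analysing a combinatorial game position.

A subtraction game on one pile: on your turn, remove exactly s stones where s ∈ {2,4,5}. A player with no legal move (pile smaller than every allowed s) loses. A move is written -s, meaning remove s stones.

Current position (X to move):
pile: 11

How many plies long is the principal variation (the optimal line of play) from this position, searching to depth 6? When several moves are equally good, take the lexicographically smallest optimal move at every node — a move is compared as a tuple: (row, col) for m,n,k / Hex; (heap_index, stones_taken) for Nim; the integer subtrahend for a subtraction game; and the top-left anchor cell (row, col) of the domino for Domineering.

PV length from [11]: 3 plies

[11] X move#1: -2:-1/9, -4:+1/7*, -5:-1/6
[7] O move#2: -2:-1/5*, -4:-1/3, -5:-1/2
[5] X move#3: -2:-1/3, -4:+1/1*, -5:+1/0
[1] end (terminal -1, O#4); searched 11 to 6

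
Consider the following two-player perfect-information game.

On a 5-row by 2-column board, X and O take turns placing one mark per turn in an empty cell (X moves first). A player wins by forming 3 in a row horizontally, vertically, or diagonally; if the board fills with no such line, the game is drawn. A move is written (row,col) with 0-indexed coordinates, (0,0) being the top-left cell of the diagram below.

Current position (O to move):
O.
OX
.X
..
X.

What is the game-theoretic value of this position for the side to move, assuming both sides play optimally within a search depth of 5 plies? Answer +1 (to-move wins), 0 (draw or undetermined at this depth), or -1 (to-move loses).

value(O./OX/.X/../X., O) = +1

ply 1, O at O./OX/.X/../X. | (0,1)=-1→OO/OX/.X/../X.; (2,0)=+1→O./OX/OX/../X.*; (3,0)=-1→O./OX/.X/O./X.; (3,1)=-1→O./OX/.X/.O/X.; (4,1)=-1→O./OX/.X/../XO
ply 2: O./OX/OX/../X. is terminal -1 (X); from O./OX/.X/../X. depth 5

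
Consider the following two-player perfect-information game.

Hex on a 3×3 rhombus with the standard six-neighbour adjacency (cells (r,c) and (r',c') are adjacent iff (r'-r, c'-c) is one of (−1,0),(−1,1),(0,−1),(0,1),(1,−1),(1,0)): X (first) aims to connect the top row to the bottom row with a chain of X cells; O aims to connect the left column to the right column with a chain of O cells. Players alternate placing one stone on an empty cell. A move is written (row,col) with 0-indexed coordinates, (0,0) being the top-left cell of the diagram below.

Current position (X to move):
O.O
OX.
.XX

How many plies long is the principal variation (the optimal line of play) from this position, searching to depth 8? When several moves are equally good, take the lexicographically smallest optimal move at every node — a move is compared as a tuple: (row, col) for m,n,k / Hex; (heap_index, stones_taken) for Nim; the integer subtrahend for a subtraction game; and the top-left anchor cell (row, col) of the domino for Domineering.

[O.O/OX./.XX] X move#1: (0,1):+1/OXO/OX./.XX*, (1,2):-1/O.O/OXX/.XX, (2,0):-1/O.O/OX./XXX
[OXO/OX./.XX] end (terminal -1, O#2); searched O.O/OX./.XX to 8

PV length from [O.O/OX./.XX]: 1 ply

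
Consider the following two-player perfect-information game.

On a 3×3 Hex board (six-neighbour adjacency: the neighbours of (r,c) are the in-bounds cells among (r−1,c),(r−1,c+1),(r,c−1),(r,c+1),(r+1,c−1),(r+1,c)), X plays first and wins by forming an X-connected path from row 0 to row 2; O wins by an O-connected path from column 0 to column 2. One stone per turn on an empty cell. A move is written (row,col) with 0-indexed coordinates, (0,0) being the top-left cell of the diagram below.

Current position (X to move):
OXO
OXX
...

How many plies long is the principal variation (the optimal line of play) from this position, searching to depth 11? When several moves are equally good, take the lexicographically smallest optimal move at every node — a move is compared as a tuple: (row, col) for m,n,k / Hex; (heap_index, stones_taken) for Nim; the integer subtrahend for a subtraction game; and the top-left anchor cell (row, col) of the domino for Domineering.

ply 1, X at OXO/OXX/... | (2,0)=+1→OXO/OXX/X..*; (2,1)=+1→OXO/OXX/.X.; (2,2)=+1→OXO/OXX/..X
ply 2: OXO/OXX/X.. is terminal -1 (O); from OXO/OXX/... depth 11

PV length from [OXO/OXX/...]: 1 ply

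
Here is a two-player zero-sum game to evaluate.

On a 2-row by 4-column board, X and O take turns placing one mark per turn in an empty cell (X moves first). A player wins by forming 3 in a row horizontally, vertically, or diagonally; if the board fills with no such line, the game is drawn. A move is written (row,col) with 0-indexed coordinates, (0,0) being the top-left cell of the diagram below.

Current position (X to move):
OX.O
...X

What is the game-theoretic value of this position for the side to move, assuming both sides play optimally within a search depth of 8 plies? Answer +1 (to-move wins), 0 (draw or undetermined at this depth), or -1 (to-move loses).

value(OX.O/...X, X) = 0

p1 X@[OX.O/...X]: (0,2)[OXXO/...X]+0* (1,0)[OX.O/X..X]+0 (1,1)[OX.O/.X.X]+0 (1,2)[OX.O/..XX]+0
p2 O@[OXXO/...X]: (1,0)[OXXO/O..X]+0* (1,1)[OXXO/.O.X]+0 (1,2)[OXXO/..OX]+0
p3 X@[OXXO/O..X]: (1,1)[OXXO/OX.X]+0* (1,2)[OXXO/O.XX]+0
p4 O@[OXXO/OX.X]: (1,2)[OXXO/OXOX]+0*
p5 X@[OXXO/OXOX] terminal +0; root [OX.O/...X] d8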